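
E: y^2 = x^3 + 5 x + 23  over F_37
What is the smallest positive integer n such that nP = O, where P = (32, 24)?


Compute successive multiples of P until we hit O:
  1P = (32, 24)
  2P = (21, 19)
  3P = (5, 32)
  4P = (11, 15)
  5P = (4, 25)
  6P = (17, 27)
  7P = (28, 27)
  8P = (3, 19)
  ... (continuing to 40P)
  40P = O

ord(P) = 40


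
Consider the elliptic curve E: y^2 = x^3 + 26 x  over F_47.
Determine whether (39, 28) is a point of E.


Check whether y^2 = x^3 + 26 x + 0 (mod 47) for (x, y) = (39, 28).
LHS: y^2 = 28^2 mod 47 = 32
RHS: x^3 + 26 x + 0 = 39^3 + 26*39 + 0 mod 47 = 32
LHS = RHS

Yes, on the curve


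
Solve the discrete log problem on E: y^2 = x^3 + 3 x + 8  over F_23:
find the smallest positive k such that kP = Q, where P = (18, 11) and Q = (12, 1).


Enumerate multiples of P until we hit Q = (12, 1):
  1P = (18, 11)
  2P = (22, 2)
  3P = (1, 14)
  4P = (10, 16)
  5P = (13, 6)
  6P = (16, 14)
  7P = (20, 15)
  8P = (12, 1)
Match found at i = 8.

k = 8


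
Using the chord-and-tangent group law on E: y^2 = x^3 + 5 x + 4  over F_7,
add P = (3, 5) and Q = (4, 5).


P != Q, so use the chord formula.
s = (y2 - y1) / (x2 - x1) = (0) / (1) mod 7 = 0
x3 = s^2 - x1 - x2 mod 7 = 0^2 - 3 - 4 = 0
y3 = s (x1 - x3) - y1 mod 7 = 0 * (3 - 0) - 5 = 2

P + Q = (0, 2)


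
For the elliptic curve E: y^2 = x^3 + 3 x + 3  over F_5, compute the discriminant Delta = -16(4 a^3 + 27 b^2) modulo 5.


4 a^3 + 27 b^2 = 4*3^3 + 27*3^2 = 108 + 243 = 351
Delta = -16 * (351) = -5616
Delta mod 5 = 4

Delta = 4 (mod 5)


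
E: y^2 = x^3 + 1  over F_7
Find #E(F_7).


For each x in F_7, count y with y^2 = x^3 + 0 x + 1 mod 7:
  x = 0: RHS = 1, y in [1, 6]  -> 2 point(s)
  x = 1: RHS = 2, y in [3, 4]  -> 2 point(s)
  x = 2: RHS = 2, y in [3, 4]  -> 2 point(s)
  x = 3: RHS = 0, y in [0]  -> 1 point(s)
  x = 4: RHS = 2, y in [3, 4]  -> 2 point(s)
  x = 5: RHS = 0, y in [0]  -> 1 point(s)
  x = 6: RHS = 0, y in [0]  -> 1 point(s)
Affine points: 11. Add the point at infinity: total = 12.

#E(F_7) = 12


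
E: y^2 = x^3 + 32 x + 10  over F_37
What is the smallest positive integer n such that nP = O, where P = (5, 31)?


Compute successive multiples of P until we hit O:
  1P = (5, 31)
  2P = (23, 0)
  3P = (5, 6)
  4P = O

ord(P) = 4


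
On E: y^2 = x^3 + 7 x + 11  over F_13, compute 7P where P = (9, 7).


k = 7 = 111_2 (binary, LSB first: 111)
Double-and-add from P = (9, 7):
  bit 0 = 1: acc = O + (9, 7) = (9, 7)
  bit 1 = 1: acc = (9, 7) + (4, 8) = (12, 4)
  bit 2 = 1: acc = (12, 4) + (6, 3) = (12, 9)

7P = (12, 9)


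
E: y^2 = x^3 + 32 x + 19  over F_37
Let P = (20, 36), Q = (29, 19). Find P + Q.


P != Q, so use the chord formula.
s = (y2 - y1) / (x2 - x1) = (20) / (9) mod 37 = 31
x3 = s^2 - x1 - x2 mod 37 = 31^2 - 20 - 29 = 24
y3 = s (x1 - x3) - y1 mod 37 = 31 * (20 - 24) - 36 = 25

P + Q = (24, 25)


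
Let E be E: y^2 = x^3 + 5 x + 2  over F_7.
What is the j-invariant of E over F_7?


Delta = -16(4 a^3 + 27 b^2) mod 7 = 2
-1728 * (4 a)^3 = -1728 * (4*5)^3 mod 7 = 6
j = 6 * 2^(-1) mod 7 = 3

j = 3 (mod 7)


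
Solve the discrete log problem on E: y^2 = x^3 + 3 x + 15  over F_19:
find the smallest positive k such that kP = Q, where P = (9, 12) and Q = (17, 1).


Enumerate multiples of P until we hit Q = (17, 1):
  1P = (9, 12)
  2P = (17, 1)
Match found at i = 2.

k = 2


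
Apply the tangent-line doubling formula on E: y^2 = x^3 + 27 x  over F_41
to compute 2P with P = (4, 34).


Doubling: s = (3 x1^2 + a) / (2 y1)
s = (3*4^2 + 27) / (2*34) mod 41 = 21
x3 = s^2 - 2 x1 mod 41 = 21^2 - 2*4 = 23
y3 = s (x1 - x3) - y1 mod 41 = 21 * (4 - 23) - 34 = 18

2P = (23, 18)


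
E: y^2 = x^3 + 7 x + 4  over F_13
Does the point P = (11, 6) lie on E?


Check whether y^2 = x^3 + 7 x + 4 (mod 13) for (x, y) = (11, 6).
LHS: y^2 = 6^2 mod 13 = 10
RHS: x^3 + 7 x + 4 = 11^3 + 7*11 + 4 mod 13 = 8
LHS != RHS

No, not on the curve


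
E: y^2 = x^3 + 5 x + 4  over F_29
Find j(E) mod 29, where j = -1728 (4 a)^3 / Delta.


Delta = -16(4 a^3 + 27 b^2) mod 29 = 23
-1728 * (4 a)^3 = -1728 * (4*5)^3 mod 29 = 10
j = 10 * 23^(-1) mod 29 = 8

j = 8 (mod 29)


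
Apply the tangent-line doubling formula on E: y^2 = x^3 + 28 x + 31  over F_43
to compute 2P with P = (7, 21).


Doubling: s = (3 x1^2 + a) / (2 y1)
s = (3*7^2 + 28) / (2*21) mod 43 = 40
x3 = s^2 - 2 x1 mod 43 = 40^2 - 2*7 = 38
y3 = s (x1 - x3) - y1 mod 43 = 40 * (7 - 38) - 21 = 29

2P = (38, 29)


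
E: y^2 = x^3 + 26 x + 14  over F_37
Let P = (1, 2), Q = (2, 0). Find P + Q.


P != Q, so use the chord formula.
s = (y2 - y1) / (x2 - x1) = (35) / (1) mod 37 = 35
x3 = s^2 - x1 - x2 mod 37 = 35^2 - 1 - 2 = 1
y3 = s (x1 - x3) - y1 mod 37 = 35 * (1 - 1) - 2 = 35

P + Q = (1, 35)


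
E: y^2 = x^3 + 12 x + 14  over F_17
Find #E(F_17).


For each x in F_17, count y with y^2 = x^3 + 12 x + 14 mod 17:
  x = 3: RHS = 9, y in [3, 14]  -> 2 point(s)
  x = 6: RHS = 13, y in [8, 9]  -> 2 point(s)
  x = 7: RHS = 16, y in [4, 13]  -> 2 point(s)
  x = 9: RHS = 1, y in [1, 16]  -> 2 point(s)
  x = 11: RHS = 15, y in [7, 10]  -> 2 point(s)
  x = 12: RHS = 16, y in [4, 13]  -> 2 point(s)
  x = 13: RHS = 4, y in [2, 15]  -> 2 point(s)
  x = 14: RHS = 2, y in [6, 11]  -> 2 point(s)
  x = 15: RHS = 16, y in [4, 13]  -> 2 point(s)
  x = 16: RHS = 1, y in [1, 16]  -> 2 point(s)
Affine points: 20. Add the point at infinity: total = 21.

#E(F_17) = 21


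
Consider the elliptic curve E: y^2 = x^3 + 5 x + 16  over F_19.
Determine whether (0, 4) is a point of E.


Check whether y^2 = x^3 + 5 x + 16 (mod 19) for (x, y) = (0, 4).
LHS: y^2 = 4^2 mod 19 = 16
RHS: x^3 + 5 x + 16 = 0^3 + 5*0 + 16 mod 19 = 16
LHS = RHS

Yes, on the curve


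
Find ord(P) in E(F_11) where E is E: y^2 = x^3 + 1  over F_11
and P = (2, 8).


Compute successive multiples of P until we hit O:
  1P = (2, 8)
  2P = (0, 10)
  3P = (10, 0)
  4P = (0, 1)
  5P = (2, 3)
  6P = O

ord(P) = 6


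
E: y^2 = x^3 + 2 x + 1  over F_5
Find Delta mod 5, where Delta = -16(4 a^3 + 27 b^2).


4 a^3 + 27 b^2 = 4*2^3 + 27*1^2 = 32 + 27 = 59
Delta = -16 * (59) = -944
Delta mod 5 = 1

Delta = 1 (mod 5)


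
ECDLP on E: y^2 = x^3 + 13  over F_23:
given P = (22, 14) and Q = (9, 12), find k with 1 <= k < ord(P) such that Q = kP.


Enumerate multiples of P until we hit Q = (9, 12):
  1P = (22, 14)
  2P = (18, 16)
  3P = (12, 4)
  4P = (13, 18)
  5P = (20, 3)
  6P = (17, 2)
  7P = (10, 1)
  8P = (0, 6)
  9P = (19, 8)
  10P = (9, 12)
Match found at i = 10.

k = 10


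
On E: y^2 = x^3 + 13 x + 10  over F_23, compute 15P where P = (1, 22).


k = 15 = 1111_2 (binary, LSB first: 1111)
Double-and-add from P = (1, 22):
  bit 0 = 1: acc = O + (1, 22) = (1, 22)
  bit 1 = 1: acc = (1, 22) + (16, 6) = (10, 6)
  bit 2 = 1: acc = (10, 6) + (18, 21) = (19, 3)
  bit 3 = 1: acc = (19, 3) + (11, 9) = (18, 2)

15P = (18, 2)


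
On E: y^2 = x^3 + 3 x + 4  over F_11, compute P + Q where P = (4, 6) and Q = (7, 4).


P != Q, so use the chord formula.
s = (y2 - y1) / (x2 - x1) = (9) / (3) mod 11 = 3
x3 = s^2 - x1 - x2 mod 11 = 3^2 - 4 - 7 = 9
y3 = s (x1 - x3) - y1 mod 11 = 3 * (4 - 9) - 6 = 1

P + Q = (9, 1)


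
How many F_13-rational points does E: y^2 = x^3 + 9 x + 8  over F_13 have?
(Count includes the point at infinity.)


For each x in F_13, count y with y^2 = x^3 + 9 x + 8 mod 13:
  x = 3: RHS = 10, y in [6, 7]  -> 2 point(s)
  x = 4: RHS = 4, y in [2, 11]  -> 2 point(s)
  x = 5: RHS = 9, y in [3, 10]  -> 2 point(s)
  x = 9: RHS = 12, y in [5, 8]  -> 2 point(s)
Affine points: 8. Add the point at infinity: total = 9.

#E(F_13) = 9


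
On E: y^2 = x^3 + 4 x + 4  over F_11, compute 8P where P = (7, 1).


k = 8 = 1000_2 (binary, LSB first: 0001)
Double-and-add from P = (7, 1):
  bit 0 = 0: acc unchanged = O
  bit 1 = 0: acc unchanged = O
  bit 2 = 0: acc unchanged = O
  bit 3 = 1: acc = O + (0, 2) = (0, 2)

8P = (0, 2)


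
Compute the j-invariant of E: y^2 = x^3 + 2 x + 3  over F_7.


Delta = -16(4 a^3 + 27 b^2) mod 7 = 3
-1728 * (4 a)^3 = -1728 * (4*2)^3 mod 7 = 1
j = 1 * 3^(-1) mod 7 = 5

j = 5 (mod 7)


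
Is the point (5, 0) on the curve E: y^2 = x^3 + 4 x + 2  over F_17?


Check whether y^2 = x^3 + 4 x + 2 (mod 17) for (x, y) = (5, 0).
LHS: y^2 = 0^2 mod 17 = 0
RHS: x^3 + 4 x + 2 = 5^3 + 4*5 + 2 mod 17 = 11
LHS != RHS

No, not on the curve


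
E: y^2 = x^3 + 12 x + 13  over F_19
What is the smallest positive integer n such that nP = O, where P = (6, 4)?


Compute successive multiples of P until we hit O:
  1P = (6, 4)
  2P = (4, 7)
  3P = (16, 11)
  4P = (3, 0)
  5P = (16, 8)
  6P = (4, 12)
  7P = (6, 15)
  8P = O

ord(P) = 8


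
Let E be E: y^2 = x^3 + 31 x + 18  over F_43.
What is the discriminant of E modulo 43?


4 a^3 + 27 b^2 = 4*31^3 + 27*18^2 = 119164 + 8748 = 127912
Delta = -16 * (127912) = -2046592
Delta mod 43 = 36

Delta = 36 (mod 43)


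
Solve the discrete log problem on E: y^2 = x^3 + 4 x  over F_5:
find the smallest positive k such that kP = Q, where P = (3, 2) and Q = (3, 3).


Enumerate multiples of P until we hit Q = (3, 3):
  1P = (3, 2)
  2P = (0, 0)
  3P = (3, 3)
Match found at i = 3.

k = 3


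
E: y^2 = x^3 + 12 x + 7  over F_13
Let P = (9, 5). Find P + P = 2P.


Doubling: s = (3 x1^2 + a) / (2 y1)
s = (3*9^2 + 12) / (2*5) mod 13 = 6
x3 = s^2 - 2 x1 mod 13 = 6^2 - 2*9 = 5
y3 = s (x1 - x3) - y1 mod 13 = 6 * (9 - 5) - 5 = 6

2P = (5, 6)


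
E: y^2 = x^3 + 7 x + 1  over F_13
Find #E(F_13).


For each x in F_13, count y with y^2 = x^3 + 7 x + 1 mod 13:
  x = 0: RHS = 1, y in [1, 12]  -> 2 point(s)
  x = 1: RHS = 9, y in [3, 10]  -> 2 point(s)
  x = 2: RHS = 10, y in [6, 7]  -> 2 point(s)
  x = 3: RHS = 10, y in [6, 7]  -> 2 point(s)
  x = 6: RHS = 12, y in [5, 8]  -> 2 point(s)
  x = 7: RHS = 3, y in [4, 9]  -> 2 point(s)
  x = 8: RHS = 10, y in [6, 7]  -> 2 point(s)
  x = 9: RHS = 0, y in [0]  -> 1 point(s)
Affine points: 15. Add the point at infinity: total = 16.

#E(F_13) = 16


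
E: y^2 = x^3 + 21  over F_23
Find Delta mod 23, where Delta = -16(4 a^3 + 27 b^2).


4 a^3 + 27 b^2 = 4*0^3 + 27*21^2 = 0 + 11907 = 11907
Delta = -16 * (11907) = -190512
Delta mod 23 = 20

Delta = 20 (mod 23)


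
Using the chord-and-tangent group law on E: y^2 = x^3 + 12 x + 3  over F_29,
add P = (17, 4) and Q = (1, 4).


P != Q, so use the chord formula.
s = (y2 - y1) / (x2 - x1) = (0) / (13) mod 29 = 0
x3 = s^2 - x1 - x2 mod 29 = 0^2 - 17 - 1 = 11
y3 = s (x1 - x3) - y1 mod 29 = 0 * (17 - 11) - 4 = 25

P + Q = (11, 25)


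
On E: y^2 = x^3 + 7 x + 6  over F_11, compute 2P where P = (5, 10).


Doubling: s = (3 x1^2 + a) / (2 y1)
s = (3*5^2 + 7) / (2*10) mod 11 = 3
x3 = s^2 - 2 x1 mod 11 = 3^2 - 2*5 = 10
y3 = s (x1 - x3) - y1 mod 11 = 3 * (5 - 10) - 10 = 8

2P = (10, 8)


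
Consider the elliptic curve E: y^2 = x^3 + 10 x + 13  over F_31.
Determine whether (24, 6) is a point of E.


Check whether y^2 = x^3 + 10 x + 13 (mod 31) for (x, y) = (24, 6).
LHS: y^2 = 6^2 mod 31 = 5
RHS: x^3 + 10 x + 13 = 24^3 + 10*24 + 13 mod 31 = 3
LHS != RHS

No, not on the curve


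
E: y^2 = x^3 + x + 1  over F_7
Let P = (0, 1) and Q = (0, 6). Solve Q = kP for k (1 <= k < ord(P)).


Enumerate multiples of P until we hit Q = (0, 6):
  1P = (0, 1)
  2P = (2, 5)
  3P = (2, 2)
  4P = (0, 6)
Match found at i = 4.

k = 4


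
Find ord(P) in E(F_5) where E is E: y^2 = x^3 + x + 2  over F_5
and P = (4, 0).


Compute successive multiples of P until we hit O:
  1P = (4, 0)
  2P = O

ord(P) = 2


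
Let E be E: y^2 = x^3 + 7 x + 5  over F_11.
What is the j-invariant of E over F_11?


Delta = -16(4 a^3 + 27 b^2) mod 11 = 6
-1728 * (4 a)^3 = -1728 * (4*7)^3 mod 11 = 4
j = 4 * 6^(-1) mod 11 = 8

j = 8 (mod 11)


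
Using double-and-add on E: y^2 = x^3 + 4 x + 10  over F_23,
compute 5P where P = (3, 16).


k = 5 = 101_2 (binary, LSB first: 101)
Double-and-add from P = (3, 16):
  bit 0 = 1: acc = O + (3, 16) = (3, 16)
  bit 1 = 0: acc unchanged = (3, 16)
  bit 2 = 1: acc = (3, 16) + (18, 7) = (18, 16)

5P = (18, 16)


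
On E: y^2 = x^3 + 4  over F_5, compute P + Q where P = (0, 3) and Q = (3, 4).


P != Q, so use the chord formula.
s = (y2 - y1) / (x2 - x1) = (1) / (3) mod 5 = 2
x3 = s^2 - x1 - x2 mod 5 = 2^2 - 0 - 3 = 1
y3 = s (x1 - x3) - y1 mod 5 = 2 * (0 - 1) - 3 = 0

P + Q = (1, 0)


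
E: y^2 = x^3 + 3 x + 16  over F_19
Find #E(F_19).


For each x in F_19, count y with y^2 = x^3 + 3 x + 16 mod 19:
  x = 0: RHS = 16, y in [4, 15]  -> 2 point(s)
  x = 1: RHS = 1, y in [1, 18]  -> 2 point(s)
  x = 2: RHS = 11, y in [7, 12]  -> 2 point(s)
  x = 4: RHS = 16, y in [4, 15]  -> 2 point(s)
  x = 5: RHS = 4, y in [2, 17]  -> 2 point(s)
  x = 7: RHS = 0, y in [0]  -> 1 point(s)
  x = 8: RHS = 1, y in [1, 18]  -> 2 point(s)
  x = 10: RHS = 1, y in [1, 18]  -> 2 point(s)
  x = 14: RHS = 9, y in [3, 16]  -> 2 point(s)
  x = 15: RHS = 16, y in [4, 15]  -> 2 point(s)
Affine points: 19. Add the point at infinity: total = 20.

#E(F_19) = 20


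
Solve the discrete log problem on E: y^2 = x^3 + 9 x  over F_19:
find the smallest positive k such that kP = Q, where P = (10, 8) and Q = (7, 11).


Enumerate multiples of P until we hit Q = (7, 11):
  1P = (10, 8)
  2P = (6, 17)
  3P = (14, 1)
  4P = (4, 10)
  5P = (3, 15)
  6P = (7, 8)
  7P = (2, 11)
  8P = (11, 9)
  9P = (18, 3)
  10P = (0, 0)
  11P = (18, 16)
  12P = (11, 10)
  13P = (2, 8)
  14P = (7, 11)
Match found at i = 14.

k = 14


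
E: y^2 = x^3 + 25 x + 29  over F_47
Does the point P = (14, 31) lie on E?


Check whether y^2 = x^3 + 25 x + 29 (mod 47) for (x, y) = (14, 31).
LHS: y^2 = 31^2 mod 47 = 21
RHS: x^3 + 25 x + 29 = 14^3 + 25*14 + 29 mod 47 = 21
LHS = RHS

Yes, on the curve


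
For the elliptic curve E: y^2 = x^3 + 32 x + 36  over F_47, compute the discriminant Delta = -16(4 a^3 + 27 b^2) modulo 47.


4 a^3 + 27 b^2 = 4*32^3 + 27*36^2 = 131072 + 34992 = 166064
Delta = -16 * (166064) = -2657024
Delta mod 47 = 27

Delta = 27 (mod 47)


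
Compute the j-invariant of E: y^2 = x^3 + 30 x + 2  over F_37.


Delta = -16(4 a^3 + 27 b^2) mod 37 = 22
-1728 * (4 a)^3 = -1728 * (4*30)^3 mod 37 = 27
j = 27 * 22^(-1) mod 37 = 13

j = 13 (mod 37)


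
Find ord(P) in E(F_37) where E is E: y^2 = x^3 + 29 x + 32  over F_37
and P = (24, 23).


Compute successive multiples of P until we hit O:
  1P = (24, 23)
  2P = (30, 2)
  3P = (23, 29)
  4P = (26, 26)
  5P = (17, 6)
  6P = (17, 31)
  7P = (26, 11)
  8P = (23, 8)
  ... (continuing to 11P)
  11P = O

ord(P) = 11


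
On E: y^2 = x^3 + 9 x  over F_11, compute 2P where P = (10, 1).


Doubling: s = (3 x1^2 + a) / (2 y1)
s = (3*10^2 + 9) / (2*1) mod 11 = 6
x3 = s^2 - 2 x1 mod 11 = 6^2 - 2*10 = 5
y3 = s (x1 - x3) - y1 mod 11 = 6 * (10 - 5) - 1 = 7

2P = (5, 7)


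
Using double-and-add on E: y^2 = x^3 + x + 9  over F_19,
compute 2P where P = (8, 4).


k = 2 = 10_2 (binary, LSB first: 01)
Double-and-add from P = (8, 4):
  bit 0 = 0: acc unchanged = O
  bit 1 = 1: acc = O + (7, 13) = (7, 13)

2P = (7, 13)


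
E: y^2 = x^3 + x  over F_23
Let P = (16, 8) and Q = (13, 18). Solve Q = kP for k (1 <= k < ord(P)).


Enumerate multiples of P until we hit Q = (13, 18):
  1P = (16, 8)
  2P = (9, 5)
  3P = (1, 5)
  4P = (18, 10)
  5P = (13, 18)
Match found at i = 5.

k = 5


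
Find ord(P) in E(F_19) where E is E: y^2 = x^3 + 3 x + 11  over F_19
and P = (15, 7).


Compute successive multiples of P until we hit O:
  1P = (15, 7)
  2P = (14, 17)
  3P = (14, 2)
  4P = (15, 12)
  5P = O

ord(P) = 5


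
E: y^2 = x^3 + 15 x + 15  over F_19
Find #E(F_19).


For each x in F_19, count y with y^2 = x^3 + 15 x + 15 mod 19:
  x = 3: RHS = 11, y in [7, 12]  -> 2 point(s)
  x = 4: RHS = 6, y in [5, 14]  -> 2 point(s)
  x = 5: RHS = 6, y in [5, 14]  -> 2 point(s)
  x = 6: RHS = 17, y in [6, 13]  -> 2 point(s)
  x = 7: RHS = 7, y in [8, 11]  -> 2 point(s)
  x = 8: RHS = 1, y in [1, 18]  -> 2 point(s)
  x = 9: RHS = 5, y in [9, 10]  -> 2 point(s)
  x = 10: RHS = 6, y in [5, 14]  -> 2 point(s)
  x = 12: RHS = 4, y in [2, 17]  -> 2 point(s)
  x = 14: RHS = 5, y in [9, 10]  -> 2 point(s)
  x = 15: RHS = 5, y in [9, 10]  -> 2 point(s)
  x = 16: RHS = 0, y in [0]  -> 1 point(s)
Affine points: 23. Add the point at infinity: total = 24.

#E(F_19) = 24


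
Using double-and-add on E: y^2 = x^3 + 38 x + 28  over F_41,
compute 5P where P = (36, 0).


k = 5 = 101_2 (binary, LSB first: 101)
Double-and-add from P = (36, 0):
  bit 0 = 1: acc = O + (36, 0) = (36, 0)
  bit 1 = 0: acc unchanged = (36, 0)
  bit 2 = 1: acc = (36, 0) + O = (36, 0)

5P = (36, 0)


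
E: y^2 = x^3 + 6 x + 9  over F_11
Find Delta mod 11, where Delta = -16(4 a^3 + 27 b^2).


4 a^3 + 27 b^2 = 4*6^3 + 27*9^2 = 864 + 2187 = 3051
Delta = -16 * (3051) = -48816
Delta mod 11 = 2

Delta = 2 (mod 11)


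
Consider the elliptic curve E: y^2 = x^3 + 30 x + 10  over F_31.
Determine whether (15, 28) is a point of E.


Check whether y^2 = x^3 + 30 x + 10 (mod 31) for (x, y) = (15, 28).
LHS: y^2 = 28^2 mod 31 = 9
RHS: x^3 + 30 x + 10 = 15^3 + 30*15 + 10 mod 31 = 22
LHS != RHS

No, not on the curve


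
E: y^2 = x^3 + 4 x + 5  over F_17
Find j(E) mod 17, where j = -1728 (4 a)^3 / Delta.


Delta = -16(4 a^3 + 27 b^2) mod 17 = 13
-1728 * (4 a)^3 = -1728 * (4*4)^3 mod 17 = 11
j = 11 * 13^(-1) mod 17 = 10

j = 10 (mod 17)


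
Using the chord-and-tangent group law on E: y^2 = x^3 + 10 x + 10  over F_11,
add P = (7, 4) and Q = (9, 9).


P != Q, so use the chord formula.
s = (y2 - y1) / (x2 - x1) = (5) / (2) mod 11 = 8
x3 = s^2 - x1 - x2 mod 11 = 8^2 - 7 - 9 = 4
y3 = s (x1 - x3) - y1 mod 11 = 8 * (7 - 4) - 4 = 9

P + Q = (4, 9)


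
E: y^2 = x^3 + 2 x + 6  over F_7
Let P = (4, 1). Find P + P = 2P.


Doubling: s = (3 x1^2 + a) / (2 y1)
s = (3*4^2 + 2) / (2*1) mod 7 = 4
x3 = s^2 - 2 x1 mod 7 = 4^2 - 2*4 = 1
y3 = s (x1 - x3) - y1 mod 7 = 4 * (4 - 1) - 1 = 4

2P = (1, 4)


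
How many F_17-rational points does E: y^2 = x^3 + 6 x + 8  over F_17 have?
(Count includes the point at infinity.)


For each x in F_17, count y with y^2 = x^3 + 6 x + 8 mod 17:
  x = 0: RHS = 8, y in [5, 12]  -> 2 point(s)
  x = 1: RHS = 15, y in [7, 10]  -> 2 point(s)
  x = 3: RHS = 2, y in [6, 11]  -> 2 point(s)
  x = 7: RHS = 2, y in [6, 11]  -> 2 point(s)
  x = 9: RHS = 9, y in [3, 14]  -> 2 point(s)
  x = 16: RHS = 1, y in [1, 16]  -> 2 point(s)
Affine points: 12. Add the point at infinity: total = 13.

#E(F_17) = 13


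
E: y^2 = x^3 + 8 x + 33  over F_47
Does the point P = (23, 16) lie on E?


Check whether y^2 = x^3 + 8 x + 33 (mod 47) for (x, y) = (23, 16).
LHS: y^2 = 16^2 mod 47 = 21
RHS: x^3 + 8 x + 33 = 23^3 + 8*23 + 33 mod 47 = 23
LHS != RHS

No, not on the curve


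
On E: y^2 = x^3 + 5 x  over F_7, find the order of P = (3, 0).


Compute successive multiples of P until we hit O:
  1P = (3, 0)
  2P = O

ord(P) = 2


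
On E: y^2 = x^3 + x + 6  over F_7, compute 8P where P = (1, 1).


k = 8 = 1000_2 (binary, LSB first: 0001)
Double-and-add from P = (1, 1):
  bit 0 = 0: acc unchanged = O
  bit 1 = 0: acc unchanged = O
  bit 2 = 0: acc unchanged = O
  bit 3 = 1: acc = O + (6, 2) = (6, 2)

8P = (6, 2)


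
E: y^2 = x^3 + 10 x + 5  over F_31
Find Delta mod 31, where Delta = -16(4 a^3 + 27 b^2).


4 a^3 + 27 b^2 = 4*10^3 + 27*5^2 = 4000 + 675 = 4675
Delta = -16 * (4675) = -74800
Delta mod 31 = 3

Delta = 3 (mod 31)


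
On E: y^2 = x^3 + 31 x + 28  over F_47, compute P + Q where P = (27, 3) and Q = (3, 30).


P != Q, so use the chord formula.
s = (y2 - y1) / (x2 - x1) = (27) / (23) mod 47 = 40
x3 = s^2 - x1 - x2 mod 47 = 40^2 - 27 - 3 = 19
y3 = s (x1 - x3) - y1 mod 47 = 40 * (27 - 19) - 3 = 35

P + Q = (19, 35)


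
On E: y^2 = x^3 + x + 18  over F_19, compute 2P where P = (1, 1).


Doubling: s = (3 x1^2 + a) / (2 y1)
s = (3*1^2 + 1) / (2*1) mod 19 = 2
x3 = s^2 - 2 x1 mod 19 = 2^2 - 2*1 = 2
y3 = s (x1 - x3) - y1 mod 19 = 2 * (1 - 2) - 1 = 16

2P = (2, 16)


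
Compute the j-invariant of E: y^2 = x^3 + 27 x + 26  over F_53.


Delta = -16(4 a^3 + 27 b^2) mod 53 = 43
-1728 * (4 a)^3 = -1728 * (4*27)^3 mod 53 = 9
j = 9 * 43^(-1) mod 53 = 15

j = 15 (mod 53)


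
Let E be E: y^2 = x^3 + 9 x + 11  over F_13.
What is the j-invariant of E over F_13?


Delta = -16(4 a^3 + 27 b^2) mod 13 = 2
-1728 * (4 a)^3 = -1728 * (4*9)^3 mod 13 = 12
j = 12 * 2^(-1) mod 13 = 6

j = 6 (mod 13)


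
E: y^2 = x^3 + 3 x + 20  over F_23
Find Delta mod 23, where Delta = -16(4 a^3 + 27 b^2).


4 a^3 + 27 b^2 = 4*3^3 + 27*20^2 = 108 + 10800 = 10908
Delta = -16 * (10908) = -174528
Delta mod 23 = 19

Delta = 19 (mod 23)


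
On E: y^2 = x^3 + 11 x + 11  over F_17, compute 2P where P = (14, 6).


Doubling: s = (3 x1^2 + a) / (2 y1)
s = (3*14^2 + 11) / (2*6) mod 17 = 6
x3 = s^2 - 2 x1 mod 17 = 6^2 - 2*14 = 8
y3 = s (x1 - x3) - y1 mod 17 = 6 * (14 - 8) - 6 = 13

2P = (8, 13)


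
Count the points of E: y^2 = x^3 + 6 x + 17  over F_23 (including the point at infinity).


For each x in F_23, count y with y^2 = x^3 + 6 x + 17 mod 23:
  x = 1: RHS = 1, y in [1, 22]  -> 2 point(s)
  x = 3: RHS = 16, y in [4, 19]  -> 2 point(s)
  x = 4: RHS = 13, y in [6, 17]  -> 2 point(s)
  x = 6: RHS = 16, y in [4, 19]  -> 2 point(s)
  x = 8: RHS = 2, y in [5, 18]  -> 2 point(s)
  x = 9: RHS = 18, y in [8, 15]  -> 2 point(s)
  x = 12: RHS = 0, y in [0]  -> 1 point(s)
  x = 14: RHS = 16, y in [4, 19]  -> 2 point(s)
  x = 15: RHS = 9, y in [3, 20]  -> 2 point(s)
  x = 16: RHS = 0, y in [0]  -> 1 point(s)
  x = 17: RHS = 18, y in [8, 15]  -> 2 point(s)
  x = 18: RHS = 0, y in [0]  -> 1 point(s)
  x = 20: RHS = 18, y in [8, 15]  -> 2 point(s)
Affine points: 23. Add the point at infinity: total = 24.

#E(F_23) = 24


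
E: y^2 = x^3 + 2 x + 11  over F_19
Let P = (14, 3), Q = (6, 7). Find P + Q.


P != Q, so use the chord formula.
s = (y2 - y1) / (x2 - x1) = (4) / (11) mod 19 = 9
x3 = s^2 - x1 - x2 mod 19 = 9^2 - 14 - 6 = 4
y3 = s (x1 - x3) - y1 mod 19 = 9 * (14 - 4) - 3 = 11

P + Q = (4, 11)


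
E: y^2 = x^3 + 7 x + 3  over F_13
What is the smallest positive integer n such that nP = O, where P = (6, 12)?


Compute successive multiples of P until we hit O:
  1P = (6, 12)
  2P = (2, 5)
  3P = (4, 11)
  4P = (0, 4)
  5P = (3, 5)
  6P = (8, 5)
  7P = (8, 8)
  8P = (3, 8)
  ... (continuing to 13P)
  13P = O

ord(P) = 13


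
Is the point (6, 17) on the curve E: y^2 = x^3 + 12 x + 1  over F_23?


Check whether y^2 = x^3 + 12 x + 1 (mod 23) for (x, y) = (6, 17).
LHS: y^2 = 17^2 mod 23 = 13
RHS: x^3 + 12 x + 1 = 6^3 + 12*6 + 1 mod 23 = 13
LHS = RHS

Yes, on the curve


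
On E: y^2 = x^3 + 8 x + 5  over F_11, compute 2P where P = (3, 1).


k = 2 = 10_2 (binary, LSB first: 01)
Double-and-add from P = (3, 1):
  bit 0 = 0: acc unchanged = O
  bit 1 = 1: acc = O + (6, 7) = (6, 7)

2P = (6, 7)


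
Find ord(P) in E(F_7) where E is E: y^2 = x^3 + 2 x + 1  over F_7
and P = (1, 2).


Compute successive multiples of P until we hit O:
  1P = (1, 2)
  2P = (0, 1)
  3P = (0, 6)
  4P = (1, 5)
  5P = O

ord(P) = 5


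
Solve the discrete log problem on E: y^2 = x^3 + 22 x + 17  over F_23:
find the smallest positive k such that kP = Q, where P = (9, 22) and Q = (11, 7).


Enumerate multiples of P until we hit Q = (11, 7):
  1P = (9, 22)
  2P = (18, 9)
  3P = (12, 13)
  4P = (11, 7)
Match found at i = 4.

k = 4


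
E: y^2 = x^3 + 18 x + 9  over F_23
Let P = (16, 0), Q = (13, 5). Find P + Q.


P != Q, so use the chord formula.
s = (y2 - y1) / (x2 - x1) = (5) / (20) mod 23 = 6
x3 = s^2 - x1 - x2 mod 23 = 6^2 - 16 - 13 = 7
y3 = s (x1 - x3) - y1 mod 23 = 6 * (16 - 7) - 0 = 8

P + Q = (7, 8)


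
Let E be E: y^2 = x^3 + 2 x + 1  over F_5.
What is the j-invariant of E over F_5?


Delta = -16(4 a^3 + 27 b^2) mod 5 = 1
-1728 * (4 a)^3 = -1728 * (4*2)^3 mod 5 = 4
j = 4 * 1^(-1) mod 5 = 4

j = 4 (mod 5)


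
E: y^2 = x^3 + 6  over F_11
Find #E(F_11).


For each x in F_11, count y with y^2 = x^3 + 0 x + 6 mod 11:
  x = 2: RHS = 3, y in [5, 6]  -> 2 point(s)
  x = 3: RHS = 0, y in [0]  -> 1 point(s)
  x = 4: RHS = 4, y in [2, 9]  -> 2 point(s)
  x = 8: RHS = 1, y in [1, 10]  -> 2 point(s)
  x = 9: RHS = 9, y in [3, 8]  -> 2 point(s)
  x = 10: RHS = 5, y in [4, 7]  -> 2 point(s)
Affine points: 11. Add the point at infinity: total = 12.

#E(F_11) = 12


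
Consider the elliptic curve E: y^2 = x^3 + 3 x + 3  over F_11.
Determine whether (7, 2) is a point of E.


Check whether y^2 = x^3 + 3 x + 3 (mod 11) for (x, y) = (7, 2).
LHS: y^2 = 2^2 mod 11 = 4
RHS: x^3 + 3 x + 3 = 7^3 + 3*7 + 3 mod 11 = 4
LHS = RHS

Yes, on the curve


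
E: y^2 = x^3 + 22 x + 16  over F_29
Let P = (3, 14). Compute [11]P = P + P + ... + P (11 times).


k = 11 = 1011_2 (binary, LSB first: 1101)
Double-and-add from P = (3, 14):
  bit 0 = 1: acc = O + (3, 14) = (3, 14)
  bit 1 = 1: acc = (3, 14) + (17, 5) = (14, 20)
  bit 2 = 0: acc unchanged = (14, 20)
  bit 3 = 1: acc = (14, 20) + (12, 23) = (27, 14)

11P = (27, 14)


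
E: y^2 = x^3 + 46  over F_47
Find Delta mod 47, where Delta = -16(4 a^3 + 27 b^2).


4 a^3 + 27 b^2 = 4*0^3 + 27*46^2 = 0 + 57132 = 57132
Delta = -16 * (57132) = -914112
Delta mod 47 = 38

Delta = 38 (mod 47)


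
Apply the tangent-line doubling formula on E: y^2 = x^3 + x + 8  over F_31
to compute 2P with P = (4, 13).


Doubling: s = (3 x1^2 + a) / (2 y1)
s = (3*4^2 + 1) / (2*13) mod 31 = 15
x3 = s^2 - 2 x1 mod 31 = 15^2 - 2*4 = 0
y3 = s (x1 - x3) - y1 mod 31 = 15 * (4 - 0) - 13 = 16

2P = (0, 16)


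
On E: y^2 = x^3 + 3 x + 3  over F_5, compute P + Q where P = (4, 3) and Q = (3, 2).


P != Q, so use the chord formula.
s = (y2 - y1) / (x2 - x1) = (4) / (4) mod 5 = 1
x3 = s^2 - x1 - x2 mod 5 = 1^2 - 4 - 3 = 4
y3 = s (x1 - x3) - y1 mod 5 = 1 * (4 - 4) - 3 = 2

P + Q = (4, 2)


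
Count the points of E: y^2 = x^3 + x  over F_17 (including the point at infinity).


For each x in F_17, count y with y^2 = x^3 + 1 x + 0 mod 17:
  x = 0: RHS = 0, y in [0]  -> 1 point(s)
  x = 1: RHS = 2, y in [6, 11]  -> 2 point(s)
  x = 3: RHS = 13, y in [8, 9]  -> 2 point(s)
  x = 4: RHS = 0, y in [0]  -> 1 point(s)
  x = 6: RHS = 1, y in [1, 16]  -> 2 point(s)
  x = 11: RHS = 16, y in [4, 13]  -> 2 point(s)
  x = 13: RHS = 0, y in [0]  -> 1 point(s)
  x = 14: RHS = 4, y in [2, 15]  -> 2 point(s)
  x = 16: RHS = 15, y in [7, 10]  -> 2 point(s)
Affine points: 15. Add the point at infinity: total = 16.

#E(F_17) = 16


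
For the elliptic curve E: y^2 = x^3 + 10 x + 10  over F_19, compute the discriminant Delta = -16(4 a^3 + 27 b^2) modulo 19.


4 a^3 + 27 b^2 = 4*10^3 + 27*10^2 = 4000 + 2700 = 6700
Delta = -16 * (6700) = -107200
Delta mod 19 = 17

Delta = 17 (mod 19)


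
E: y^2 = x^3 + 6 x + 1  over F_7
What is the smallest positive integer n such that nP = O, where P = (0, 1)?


Compute successive multiples of P until we hit O:
  1P = (0, 1)
  2P = (2, 0)
  3P = (0, 6)
  4P = O

ord(P) = 4


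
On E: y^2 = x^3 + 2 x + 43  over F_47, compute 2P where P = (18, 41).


Doubling: s = (3 x1^2 + a) / (2 y1)
s = (3*18^2 + 2) / (2*41) mod 47 = 5
x3 = s^2 - 2 x1 mod 47 = 5^2 - 2*18 = 36
y3 = s (x1 - x3) - y1 mod 47 = 5 * (18 - 36) - 41 = 10

2P = (36, 10)


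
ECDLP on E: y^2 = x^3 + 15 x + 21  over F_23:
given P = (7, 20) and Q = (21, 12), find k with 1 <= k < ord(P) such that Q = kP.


Enumerate multiples of P until we hit Q = (21, 12):
  1P = (7, 20)
  2P = (2, 6)
  3P = (20, 8)
  4P = (14, 13)
  5P = (3, 22)
  6P = (19, 9)
  7P = (21, 12)
Match found at i = 7.

k = 7


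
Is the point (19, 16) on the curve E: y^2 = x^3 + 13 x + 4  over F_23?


Check whether y^2 = x^3 + 13 x + 4 (mod 23) for (x, y) = (19, 16).
LHS: y^2 = 16^2 mod 23 = 3
RHS: x^3 + 13 x + 4 = 19^3 + 13*19 + 4 mod 23 = 3
LHS = RHS

Yes, on the curve


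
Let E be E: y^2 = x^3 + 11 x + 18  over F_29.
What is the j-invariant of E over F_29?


Delta = -16(4 a^3 + 27 b^2) mod 29 = 4
-1728 * (4 a)^3 = -1728 * (4*11)^3 mod 29 = 16
j = 16 * 4^(-1) mod 29 = 4

j = 4 (mod 29)


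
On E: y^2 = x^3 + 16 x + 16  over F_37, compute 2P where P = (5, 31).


k = 2 = 10_2 (binary, LSB first: 01)
Double-and-add from P = (5, 31):
  bit 0 = 0: acc unchanged = O
  bit 1 = 1: acc = O + (1, 25) = (1, 25)

2P = (1, 25)


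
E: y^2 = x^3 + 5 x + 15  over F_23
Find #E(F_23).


For each x in F_23, count y with y^2 = x^3 + 5 x + 15 mod 23:
  x = 5: RHS = 4, y in [2, 21]  -> 2 point(s)
  x = 6: RHS = 8, y in [10, 13]  -> 2 point(s)
  x = 7: RHS = 2, y in [5, 18]  -> 2 point(s)
  x = 12: RHS = 9, y in [3, 20]  -> 2 point(s)
  x = 13: RHS = 0, y in [0]  -> 1 point(s)
  x = 14: RHS = 0, y in [0]  -> 1 point(s)
  x = 18: RHS = 3, y in [7, 16]  -> 2 point(s)
  x = 19: RHS = 0, y in [0]  -> 1 point(s)
  x = 22: RHS = 9, y in [3, 20]  -> 2 point(s)
Affine points: 15. Add the point at infinity: total = 16.

#E(F_23) = 16


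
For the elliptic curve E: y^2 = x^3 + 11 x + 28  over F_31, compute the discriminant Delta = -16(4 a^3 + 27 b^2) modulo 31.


4 a^3 + 27 b^2 = 4*11^3 + 27*28^2 = 5324 + 21168 = 26492
Delta = -16 * (26492) = -423872
Delta mod 31 = 22

Delta = 22 (mod 31)


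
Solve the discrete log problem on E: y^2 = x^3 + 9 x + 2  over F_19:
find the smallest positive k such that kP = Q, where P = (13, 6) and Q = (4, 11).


Enumerate multiples of P until we hit Q = (4, 11):
  1P = (13, 6)
  2P = (18, 7)
  3P = (4, 11)
Match found at i = 3.

k = 3


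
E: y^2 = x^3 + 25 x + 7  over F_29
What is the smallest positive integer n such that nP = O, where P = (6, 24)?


Compute successive multiples of P until we hit O:
  1P = (6, 24)
  2P = (8, 20)
  3P = (19, 2)
  4P = (0, 6)
  5P = (3, 14)
  6P = (15, 4)
  7P = (9, 2)
  8P = (13, 8)
  ... (continuing to 33P)
  33P = O

ord(P) = 33


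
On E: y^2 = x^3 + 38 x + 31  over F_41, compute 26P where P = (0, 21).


k = 26 = 11010_2 (binary, LSB first: 01011)
Double-and-add from P = (0, 21):
  bit 0 = 0: acc unchanged = O
  bit 1 = 1: acc = O + (9, 6) = (9, 6)
  bit 2 = 0: acc unchanged = (9, 6)
  bit 3 = 1: acc = (9, 6) + (7, 36) = (4, 1)
  bit 4 = 1: acc = (4, 1) + (31, 39) = (5, 31)

26P = (5, 31)


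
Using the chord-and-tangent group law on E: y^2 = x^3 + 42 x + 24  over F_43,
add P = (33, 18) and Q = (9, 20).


P != Q, so use the chord formula.
s = (y2 - y1) / (x2 - x1) = (2) / (19) mod 43 = 25
x3 = s^2 - x1 - x2 mod 43 = 25^2 - 33 - 9 = 24
y3 = s (x1 - x3) - y1 mod 43 = 25 * (33 - 24) - 18 = 35

P + Q = (24, 35)


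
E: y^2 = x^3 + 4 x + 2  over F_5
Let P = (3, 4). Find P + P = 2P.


Doubling: s = (3 x1^2 + a) / (2 y1)
s = (3*3^2 + 4) / (2*4) mod 5 = 2
x3 = s^2 - 2 x1 mod 5 = 2^2 - 2*3 = 3
y3 = s (x1 - x3) - y1 mod 5 = 2 * (3 - 3) - 4 = 1

2P = (3, 1)


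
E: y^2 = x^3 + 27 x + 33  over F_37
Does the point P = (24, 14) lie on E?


Check whether y^2 = x^3 + 27 x + 33 (mod 37) for (x, y) = (24, 14).
LHS: y^2 = 14^2 mod 37 = 11
RHS: x^3 + 27 x + 33 = 24^3 + 27*24 + 33 mod 37 = 1
LHS != RHS

No, not on the curve


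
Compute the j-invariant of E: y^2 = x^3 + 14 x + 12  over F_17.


Delta = -16(4 a^3 + 27 b^2) mod 17 = 6
-1728 * (4 a)^3 = -1728 * (4*14)^3 mod 17 = 2
j = 2 * 6^(-1) mod 17 = 6

j = 6 (mod 17)


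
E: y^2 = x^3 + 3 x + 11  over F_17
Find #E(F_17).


For each x in F_17, count y with y^2 = x^3 + 3 x + 11 mod 17:
  x = 1: RHS = 15, y in [7, 10]  -> 2 point(s)
  x = 2: RHS = 8, y in [5, 12]  -> 2 point(s)
  x = 3: RHS = 13, y in [8, 9]  -> 2 point(s)
  x = 4: RHS = 2, y in [6, 11]  -> 2 point(s)
  x = 5: RHS = 15, y in [7, 10]  -> 2 point(s)
  x = 7: RHS = 1, y in [1, 16]  -> 2 point(s)
  x = 9: RHS = 2, y in [6, 11]  -> 2 point(s)
  x = 10: RHS = 4, y in [2, 15]  -> 2 point(s)
  x = 11: RHS = 15, y in [7, 10]  -> 2 point(s)
  x = 14: RHS = 9, y in [3, 14]  -> 2 point(s)
Affine points: 20. Add the point at infinity: total = 21.

#E(F_17) = 21


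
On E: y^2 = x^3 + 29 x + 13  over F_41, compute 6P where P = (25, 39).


k = 6 = 110_2 (binary, LSB first: 011)
Double-and-add from P = (25, 39):
  bit 0 = 0: acc unchanged = O
  bit 1 = 1: acc = O + (1, 17) = (1, 17)
  bit 2 = 1: acc = (1, 17) + (3, 39) = (35, 19)

6P = (35, 19)


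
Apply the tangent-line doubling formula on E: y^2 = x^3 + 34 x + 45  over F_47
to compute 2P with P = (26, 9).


Doubling: s = (3 x1^2 + a) / (2 y1)
s = (3*26^2 + 34) / (2*9) mod 47 = 31
x3 = s^2 - 2 x1 mod 47 = 31^2 - 2*26 = 16
y3 = s (x1 - x3) - y1 mod 47 = 31 * (26 - 16) - 9 = 19

2P = (16, 19)


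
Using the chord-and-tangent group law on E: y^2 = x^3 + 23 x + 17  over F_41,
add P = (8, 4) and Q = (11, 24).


P != Q, so use the chord formula.
s = (y2 - y1) / (x2 - x1) = (20) / (3) mod 41 = 34
x3 = s^2 - x1 - x2 mod 41 = 34^2 - 8 - 11 = 30
y3 = s (x1 - x3) - y1 mod 41 = 34 * (8 - 30) - 4 = 27

P + Q = (30, 27)


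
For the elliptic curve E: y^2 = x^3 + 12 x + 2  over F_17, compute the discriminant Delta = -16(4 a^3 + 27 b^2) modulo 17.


4 a^3 + 27 b^2 = 4*12^3 + 27*2^2 = 6912 + 108 = 7020
Delta = -16 * (7020) = -112320
Delta mod 17 = 16

Delta = 16 (mod 17)


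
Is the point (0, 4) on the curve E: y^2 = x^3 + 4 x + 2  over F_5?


Check whether y^2 = x^3 + 4 x + 2 (mod 5) for (x, y) = (0, 4).
LHS: y^2 = 4^2 mod 5 = 1
RHS: x^3 + 4 x + 2 = 0^3 + 4*0 + 2 mod 5 = 2
LHS != RHS

No, not on the curve


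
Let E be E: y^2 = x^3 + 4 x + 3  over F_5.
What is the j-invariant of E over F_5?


Delta = -16(4 a^3 + 27 b^2) mod 5 = 1
-1728 * (4 a)^3 = -1728 * (4*4)^3 mod 5 = 2
j = 2 * 1^(-1) mod 5 = 2

j = 2 (mod 5)


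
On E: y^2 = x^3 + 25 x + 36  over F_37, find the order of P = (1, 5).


Compute successive multiples of P until we hit O:
  1P = (1, 5)
  2P = (31, 22)
  3P = (26, 24)
  4P = (3, 29)
  5P = (29, 29)
  6P = (10, 19)
  7P = (17, 3)
  8P = (30, 31)
  ... (continuing to 41P)
  41P = O

ord(P) = 41


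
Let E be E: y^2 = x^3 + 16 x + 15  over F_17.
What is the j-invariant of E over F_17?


Delta = -16(4 a^3 + 27 b^2) mod 17 = 2
-1728 * (4 a)^3 = -1728 * (4*16)^3 mod 17 = 7
j = 7 * 2^(-1) mod 17 = 12

j = 12 (mod 17)


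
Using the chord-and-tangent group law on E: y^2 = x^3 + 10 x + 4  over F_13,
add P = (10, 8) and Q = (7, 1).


P != Q, so use the chord formula.
s = (y2 - y1) / (x2 - x1) = (6) / (10) mod 13 = 11
x3 = s^2 - x1 - x2 mod 13 = 11^2 - 10 - 7 = 0
y3 = s (x1 - x3) - y1 mod 13 = 11 * (10 - 0) - 8 = 11

P + Q = (0, 11)


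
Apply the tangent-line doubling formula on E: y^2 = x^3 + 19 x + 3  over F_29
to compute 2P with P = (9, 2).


Doubling: s = (3 x1^2 + a) / (2 y1)
s = (3*9^2 + 19) / (2*2) mod 29 = 22
x3 = s^2 - 2 x1 mod 29 = 22^2 - 2*9 = 2
y3 = s (x1 - x3) - y1 mod 29 = 22 * (9 - 2) - 2 = 7

2P = (2, 7)


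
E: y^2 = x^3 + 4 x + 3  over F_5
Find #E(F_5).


For each x in F_5, count y with y^2 = x^3 + 4 x + 3 mod 5:
  x = 2: RHS = 4, y in [2, 3]  -> 2 point(s)
Affine points: 2. Add the point at infinity: total = 3.

#E(F_5) = 3


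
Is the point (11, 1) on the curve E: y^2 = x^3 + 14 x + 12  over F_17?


Check whether y^2 = x^3 + 14 x + 12 (mod 17) for (x, y) = (11, 1).
LHS: y^2 = 1^2 mod 17 = 1
RHS: x^3 + 14 x + 12 = 11^3 + 14*11 + 12 mod 17 = 1
LHS = RHS

Yes, on the curve


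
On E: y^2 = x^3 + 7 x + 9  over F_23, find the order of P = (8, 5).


Compute successive multiples of P until we hit O:
  1P = (8, 5)
  2P = (15, 19)
  3P = (4, 3)
  4P = (17, 2)
  5P = (16, 13)
  6P = (0, 3)
  7P = (5, 13)
  8P = (12, 21)
  ... (continuing to 23P)
  23P = O

ord(P) = 23


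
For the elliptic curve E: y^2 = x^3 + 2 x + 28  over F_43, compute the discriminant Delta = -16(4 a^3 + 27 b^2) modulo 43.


4 a^3 + 27 b^2 = 4*2^3 + 27*28^2 = 32 + 21168 = 21200
Delta = -16 * (21200) = -339200
Delta mod 43 = 27

Delta = 27 (mod 43)


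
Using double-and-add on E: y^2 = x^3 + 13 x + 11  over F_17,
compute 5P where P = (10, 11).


k = 5 = 101_2 (binary, LSB first: 101)
Double-and-add from P = (10, 11):
  bit 0 = 1: acc = O + (10, 11) = (10, 11)
  bit 1 = 0: acc unchanged = (10, 11)
  bit 2 = 1: acc = (10, 11) + (6, 4) = (3, 14)

5P = (3, 14)


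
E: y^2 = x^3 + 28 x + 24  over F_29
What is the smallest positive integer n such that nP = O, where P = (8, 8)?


Compute successive multiples of P until we hit O:
  1P = (8, 8)
  2P = (19, 22)
  3P = (18, 3)
  4P = (25, 15)
  5P = (5, 12)
  6P = (21, 19)
  7P = (28, 13)
  8P = (13, 27)
  ... (continuing to 18P)
  18P = O

ord(P) = 18


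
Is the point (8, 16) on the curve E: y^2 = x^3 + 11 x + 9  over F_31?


Check whether y^2 = x^3 + 11 x + 9 (mod 31) for (x, y) = (8, 16).
LHS: y^2 = 16^2 mod 31 = 8
RHS: x^3 + 11 x + 9 = 8^3 + 11*8 + 9 mod 31 = 20
LHS != RHS

No, not on the curve


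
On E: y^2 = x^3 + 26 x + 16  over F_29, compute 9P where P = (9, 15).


k = 9 = 1001_2 (binary, LSB first: 1001)
Double-and-add from P = (9, 15):
  bit 0 = 1: acc = O + (9, 15) = (9, 15)
  bit 1 = 0: acc unchanged = (9, 15)
  bit 2 = 0: acc unchanged = (9, 15)
  bit 3 = 1: acc = (9, 15) + (11, 3) = (16, 27)

9P = (16, 27)


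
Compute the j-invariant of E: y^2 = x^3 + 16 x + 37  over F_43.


Delta = -16(4 a^3 + 27 b^2) mod 43 = 41
-1728 * (4 a)^3 = -1728 * (4*16)^3 mod 43 = 1
j = 1 * 41^(-1) mod 43 = 21

j = 21 (mod 43)


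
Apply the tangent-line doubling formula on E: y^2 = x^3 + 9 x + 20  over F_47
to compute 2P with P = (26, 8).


Doubling: s = (3 x1^2 + a) / (2 y1)
s = (3*26^2 + 9) / (2*8) mod 47 = 1
x3 = s^2 - 2 x1 mod 47 = 1^2 - 2*26 = 43
y3 = s (x1 - x3) - y1 mod 47 = 1 * (26 - 43) - 8 = 22

2P = (43, 22)


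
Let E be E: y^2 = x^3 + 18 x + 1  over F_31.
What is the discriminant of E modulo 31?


4 a^3 + 27 b^2 = 4*18^3 + 27*1^2 = 23328 + 27 = 23355
Delta = -16 * (23355) = -373680
Delta mod 31 = 25

Delta = 25 (mod 31)


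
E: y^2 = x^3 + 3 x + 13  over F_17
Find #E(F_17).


For each x in F_17, count y with y^2 = x^3 + 3 x + 13 mod 17:
  x = 0: RHS = 13, y in [8, 9]  -> 2 point(s)
  x = 1: RHS = 0, y in [0]  -> 1 point(s)
  x = 3: RHS = 15, y in [7, 10]  -> 2 point(s)
  x = 4: RHS = 4, y in [2, 15]  -> 2 point(s)
  x = 5: RHS = 0, y in [0]  -> 1 point(s)
  x = 6: RHS = 9, y in [3, 14]  -> 2 point(s)
  x = 9: RHS = 4, y in [2, 15]  -> 2 point(s)
  x = 11: RHS = 0, y in [0]  -> 1 point(s)
  x = 12: RHS = 9, y in [3, 14]  -> 2 point(s)
  x = 15: RHS = 16, y in [4, 13]  -> 2 point(s)
  x = 16: RHS = 9, y in [3, 14]  -> 2 point(s)
Affine points: 19. Add the point at infinity: total = 20.

#E(F_17) = 20


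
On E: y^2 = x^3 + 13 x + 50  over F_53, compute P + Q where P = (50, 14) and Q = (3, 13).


P != Q, so use the chord formula.
s = (y2 - y1) / (x2 - x1) = (52) / (6) mod 53 = 44
x3 = s^2 - x1 - x2 mod 53 = 44^2 - 50 - 3 = 28
y3 = s (x1 - x3) - y1 mod 53 = 44 * (50 - 28) - 14 = 0

P + Q = (28, 0)


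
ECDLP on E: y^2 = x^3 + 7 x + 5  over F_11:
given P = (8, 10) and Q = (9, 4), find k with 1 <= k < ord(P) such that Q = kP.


Enumerate multiples of P until we hit Q = (9, 4):
  1P = (8, 10)
  2P = (9, 7)
  3P = (3, 8)
  4P = (5, 0)
  5P = (3, 3)
  6P = (9, 4)
Match found at i = 6.

k = 6


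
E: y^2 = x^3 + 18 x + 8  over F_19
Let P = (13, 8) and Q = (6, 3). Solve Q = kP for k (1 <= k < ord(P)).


Enumerate multiples of P until we hit Q = (6, 3):
  1P = (13, 8)
  2P = (9, 14)
  3P = (4, 7)
  4P = (6, 16)
  5P = (11, 6)
  6P = (15, 9)
  7P = (15, 10)
  8P = (11, 13)
  9P = (6, 3)
Match found at i = 9.

k = 9


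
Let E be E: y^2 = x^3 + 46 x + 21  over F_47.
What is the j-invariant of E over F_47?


Delta = -16(4 a^3 + 27 b^2) mod 47 = 43
-1728 * (4 a)^3 = -1728 * (4*46)^3 mod 47 = 1
j = 1 * 43^(-1) mod 47 = 35

j = 35 (mod 47)


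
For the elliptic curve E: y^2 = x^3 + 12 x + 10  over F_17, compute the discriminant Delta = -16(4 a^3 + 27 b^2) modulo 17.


4 a^3 + 27 b^2 = 4*12^3 + 27*10^2 = 6912 + 2700 = 9612
Delta = -16 * (9612) = -153792
Delta mod 17 = 7

Delta = 7 (mod 17)


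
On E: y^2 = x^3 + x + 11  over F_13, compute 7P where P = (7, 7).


k = 7 = 111_2 (binary, LSB first: 111)
Double-and-add from P = (7, 7):
  bit 0 = 1: acc = O + (7, 7) = (7, 7)
  bit 1 = 1: acc = (7, 7) + (11, 12) = (12, 3)
  bit 2 = 1: acc = (12, 3) + (4, 1) = (6, 5)

7P = (6, 5)
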